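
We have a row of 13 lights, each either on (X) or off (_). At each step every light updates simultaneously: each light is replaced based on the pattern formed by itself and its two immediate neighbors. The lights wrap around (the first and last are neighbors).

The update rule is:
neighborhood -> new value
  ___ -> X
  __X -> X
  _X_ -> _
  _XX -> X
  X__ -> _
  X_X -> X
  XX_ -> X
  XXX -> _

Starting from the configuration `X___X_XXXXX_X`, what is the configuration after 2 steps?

XXXXXXX_XXX__

step 1: X_XX_XX___XXX
step 2: XXXXXXX_XXX__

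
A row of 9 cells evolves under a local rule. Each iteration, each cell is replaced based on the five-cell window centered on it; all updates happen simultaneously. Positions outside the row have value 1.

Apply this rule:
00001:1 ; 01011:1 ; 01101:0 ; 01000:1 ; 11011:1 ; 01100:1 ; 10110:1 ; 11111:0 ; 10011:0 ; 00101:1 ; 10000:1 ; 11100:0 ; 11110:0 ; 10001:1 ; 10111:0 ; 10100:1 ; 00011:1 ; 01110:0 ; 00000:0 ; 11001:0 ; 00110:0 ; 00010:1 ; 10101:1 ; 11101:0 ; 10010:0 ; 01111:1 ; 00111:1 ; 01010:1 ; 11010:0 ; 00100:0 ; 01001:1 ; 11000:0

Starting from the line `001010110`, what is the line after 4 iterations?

001111101
001100010
000101111
011110100

011110100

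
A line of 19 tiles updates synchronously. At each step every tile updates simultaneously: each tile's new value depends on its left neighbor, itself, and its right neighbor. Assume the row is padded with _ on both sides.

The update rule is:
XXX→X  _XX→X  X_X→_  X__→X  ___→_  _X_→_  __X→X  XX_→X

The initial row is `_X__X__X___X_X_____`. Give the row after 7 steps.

X_XX_XX_X_X___X____
__XX_XX____X_X_X___
_XXX_XXX__X_____X__
XXXX_XXXXX_X___X_X_
XXXX_XXXXX__X_X___X
XXXX_XXXXXXX___X_X_
XXXX_XXXXXXXX_X___X

XXXX_XXXXXXXX_X___X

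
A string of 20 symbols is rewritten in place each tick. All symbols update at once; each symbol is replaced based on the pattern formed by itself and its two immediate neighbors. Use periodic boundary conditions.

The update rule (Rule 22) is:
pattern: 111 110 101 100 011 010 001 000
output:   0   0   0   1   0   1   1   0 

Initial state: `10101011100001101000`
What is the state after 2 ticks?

00101100111111010000

10101000010010001101
00101100111111010000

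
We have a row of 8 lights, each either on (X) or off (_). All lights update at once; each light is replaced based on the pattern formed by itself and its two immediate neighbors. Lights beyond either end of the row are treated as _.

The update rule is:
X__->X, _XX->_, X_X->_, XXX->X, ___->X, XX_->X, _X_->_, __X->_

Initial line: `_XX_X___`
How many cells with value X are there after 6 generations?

3

__X__XXX
X__X__XX
_X__X__X
__X__X__
X__X__XX  (repeats generation 2; period 3)
generation 6: _X__X__X
count of X: 3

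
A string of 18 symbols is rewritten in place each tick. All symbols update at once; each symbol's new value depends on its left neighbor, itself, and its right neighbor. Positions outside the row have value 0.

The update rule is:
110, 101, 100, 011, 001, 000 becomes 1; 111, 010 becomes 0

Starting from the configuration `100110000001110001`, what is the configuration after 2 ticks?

tick 1: 011111111111011110
tick 2: 110000000001110011

110000000001110011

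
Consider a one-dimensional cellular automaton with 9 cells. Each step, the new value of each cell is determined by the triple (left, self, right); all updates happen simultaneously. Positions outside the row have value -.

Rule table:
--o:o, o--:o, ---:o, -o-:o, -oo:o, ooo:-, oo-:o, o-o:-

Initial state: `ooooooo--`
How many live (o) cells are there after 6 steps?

o-----ooo
ooooooo-o
o-----o-o
ooooooo-o  (repeats step 2; period 2)
step 6: ooooooo-o
count of o: 8

8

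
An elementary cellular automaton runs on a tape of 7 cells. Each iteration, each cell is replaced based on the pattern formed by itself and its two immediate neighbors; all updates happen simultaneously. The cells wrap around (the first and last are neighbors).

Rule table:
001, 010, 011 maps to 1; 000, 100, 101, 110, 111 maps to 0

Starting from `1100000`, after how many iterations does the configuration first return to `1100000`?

7

iteration 1: 1000001
iteration 2: 0000011
iteration 3: 0000110
iteration 4: 0001100
iteration 5: 0011000
iteration 6: 0110000
iteration 7: 1100000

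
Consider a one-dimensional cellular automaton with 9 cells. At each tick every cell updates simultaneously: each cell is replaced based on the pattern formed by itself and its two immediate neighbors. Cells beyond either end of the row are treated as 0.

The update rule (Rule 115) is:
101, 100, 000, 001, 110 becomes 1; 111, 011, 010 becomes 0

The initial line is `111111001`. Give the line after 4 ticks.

tick 1: 000001110
tick 2: 111110011
tick 3: 000011101
tick 4: 111100110

111100110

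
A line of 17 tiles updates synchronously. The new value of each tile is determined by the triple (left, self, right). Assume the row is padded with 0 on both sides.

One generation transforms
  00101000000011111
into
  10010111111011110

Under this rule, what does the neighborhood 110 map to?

At position 16 the neighborhood is 110; the next row has 0 there.

0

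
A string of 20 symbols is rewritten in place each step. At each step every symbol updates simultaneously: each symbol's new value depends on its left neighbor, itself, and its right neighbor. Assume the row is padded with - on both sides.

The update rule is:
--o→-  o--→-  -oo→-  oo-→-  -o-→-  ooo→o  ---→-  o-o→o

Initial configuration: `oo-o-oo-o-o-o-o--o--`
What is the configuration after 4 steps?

--o-o--o-o-o-o------
---o----o-o-o-------
---------o-o--------
----------o---------

----------o---------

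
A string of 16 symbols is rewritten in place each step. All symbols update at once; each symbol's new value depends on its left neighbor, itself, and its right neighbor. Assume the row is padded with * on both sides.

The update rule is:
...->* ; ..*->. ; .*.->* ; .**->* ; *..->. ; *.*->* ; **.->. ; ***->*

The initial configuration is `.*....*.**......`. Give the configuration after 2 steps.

*.**.***...***.*

**.**.***..****.
*.**.***...***.*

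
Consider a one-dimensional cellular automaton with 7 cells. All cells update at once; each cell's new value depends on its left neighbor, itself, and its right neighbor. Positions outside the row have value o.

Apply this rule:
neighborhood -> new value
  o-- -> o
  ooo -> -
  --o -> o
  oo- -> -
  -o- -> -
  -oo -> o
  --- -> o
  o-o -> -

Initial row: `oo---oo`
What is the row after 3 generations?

generation 1: --oooo-
generation 2: ooo----
generation 3: ---oooo

---oooo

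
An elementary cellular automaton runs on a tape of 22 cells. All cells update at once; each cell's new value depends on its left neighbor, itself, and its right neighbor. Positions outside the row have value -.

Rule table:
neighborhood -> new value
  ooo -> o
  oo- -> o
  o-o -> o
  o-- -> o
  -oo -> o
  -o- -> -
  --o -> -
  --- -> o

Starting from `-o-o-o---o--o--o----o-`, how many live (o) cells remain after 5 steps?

--o-o-oo--o--o--ooo--o
o--o-oooo--o--o-oooo--
-o--oooooo--o--ooooooo
--o-ooooooo--o-ooooooo
o--ooooooooo--oooooooo
count of o: 18

18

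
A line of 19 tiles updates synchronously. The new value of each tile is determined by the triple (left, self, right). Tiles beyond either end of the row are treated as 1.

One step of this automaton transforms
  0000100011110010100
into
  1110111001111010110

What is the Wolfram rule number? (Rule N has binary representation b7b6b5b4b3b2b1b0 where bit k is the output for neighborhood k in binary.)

213

position 9: 111 → 1  (bit 7 = 1)
position 11: 110 → 1  (bit 6 = 1)
position 15: 101 → 0  (bit 5 = 0)
position 0: 100 → 1  (bit 4 = 1)
position 8: 011 → 0  (bit 3 = 0)
position 4: 010 → 1  (bit 2 = 1)
position 3: 001 → 0  (bit 1 = 0)
position 1: 000 → 1  (bit 0 = 1)
bits b7..b0 = 11010101 = 213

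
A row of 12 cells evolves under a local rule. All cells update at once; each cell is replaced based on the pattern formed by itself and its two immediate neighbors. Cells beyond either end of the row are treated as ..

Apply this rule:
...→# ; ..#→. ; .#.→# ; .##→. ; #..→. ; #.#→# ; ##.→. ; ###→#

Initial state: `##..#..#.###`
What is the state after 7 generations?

....#..##.#.
###.#....##.
.#.##.##....
.##..#...###
.....#.#..#.
####.###..#.
.##.#.#...#.

.##.#.#...#.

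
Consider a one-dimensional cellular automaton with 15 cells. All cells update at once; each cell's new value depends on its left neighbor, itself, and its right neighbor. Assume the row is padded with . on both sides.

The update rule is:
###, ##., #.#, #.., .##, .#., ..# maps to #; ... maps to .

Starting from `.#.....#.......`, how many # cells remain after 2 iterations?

9

###...###......
####.#####.....
count of #: 9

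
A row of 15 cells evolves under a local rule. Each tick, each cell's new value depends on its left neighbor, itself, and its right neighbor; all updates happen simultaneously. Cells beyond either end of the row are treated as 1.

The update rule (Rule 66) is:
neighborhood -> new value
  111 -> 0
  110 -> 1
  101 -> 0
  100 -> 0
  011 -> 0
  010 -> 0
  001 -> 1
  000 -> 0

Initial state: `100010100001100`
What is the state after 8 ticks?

100100000100100

100100000010101
101000000100000
100000001000001
100000010000010
100000100000100
100001000001001
100010000010010
100100000100100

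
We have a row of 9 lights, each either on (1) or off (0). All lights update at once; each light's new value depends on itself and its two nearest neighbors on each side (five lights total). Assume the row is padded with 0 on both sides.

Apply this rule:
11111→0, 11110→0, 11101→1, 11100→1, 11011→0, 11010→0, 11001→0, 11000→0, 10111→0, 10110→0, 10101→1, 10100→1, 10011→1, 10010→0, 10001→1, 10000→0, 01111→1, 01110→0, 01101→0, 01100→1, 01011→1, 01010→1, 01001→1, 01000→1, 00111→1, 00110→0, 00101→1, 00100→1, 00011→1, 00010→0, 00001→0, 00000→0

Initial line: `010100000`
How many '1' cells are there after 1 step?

011110000
count of 1: 4

4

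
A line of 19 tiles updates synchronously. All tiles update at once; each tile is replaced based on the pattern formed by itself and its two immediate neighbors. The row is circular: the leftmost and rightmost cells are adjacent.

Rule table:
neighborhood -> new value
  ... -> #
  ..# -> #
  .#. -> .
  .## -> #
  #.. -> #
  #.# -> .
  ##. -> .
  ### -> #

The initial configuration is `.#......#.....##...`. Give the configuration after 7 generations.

#.######.######.###
..#####..#####..###
######.######.####.
#####..#####..###..
####.######.####.##
###..#####..###..##
##.######.####.####

##.######.####.####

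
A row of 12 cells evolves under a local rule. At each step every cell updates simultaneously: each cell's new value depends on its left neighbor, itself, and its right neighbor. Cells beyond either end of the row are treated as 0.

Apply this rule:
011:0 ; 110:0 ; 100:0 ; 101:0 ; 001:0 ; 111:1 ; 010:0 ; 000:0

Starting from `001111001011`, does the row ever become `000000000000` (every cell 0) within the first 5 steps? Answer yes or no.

yes

000110000000
000000000000
all cells are 0 at step 2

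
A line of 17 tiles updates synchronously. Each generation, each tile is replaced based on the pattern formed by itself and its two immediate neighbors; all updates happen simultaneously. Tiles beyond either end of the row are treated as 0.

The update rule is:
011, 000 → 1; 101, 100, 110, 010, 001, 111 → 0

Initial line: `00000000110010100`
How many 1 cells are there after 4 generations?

11111110100000001
10000000001111100
00111111101000001
10100000000011100
count of 1: 5

5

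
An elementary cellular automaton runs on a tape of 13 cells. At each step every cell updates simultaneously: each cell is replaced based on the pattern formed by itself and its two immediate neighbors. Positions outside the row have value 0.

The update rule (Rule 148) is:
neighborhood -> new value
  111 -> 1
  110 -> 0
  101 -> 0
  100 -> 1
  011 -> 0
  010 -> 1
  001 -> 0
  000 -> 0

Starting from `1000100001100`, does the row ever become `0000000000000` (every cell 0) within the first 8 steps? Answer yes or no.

no

1100110000010
0010001000011
0011001100000
0000100010000
0000110011000
0000001000100
0000001100110
0000000010001
step 8 is 0000000010001, still not uniform 0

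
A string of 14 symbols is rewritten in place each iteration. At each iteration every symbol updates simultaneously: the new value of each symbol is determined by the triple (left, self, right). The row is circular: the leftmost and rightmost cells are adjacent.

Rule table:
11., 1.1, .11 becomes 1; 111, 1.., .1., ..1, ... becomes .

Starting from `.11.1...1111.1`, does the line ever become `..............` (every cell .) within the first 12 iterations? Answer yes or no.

iteration 1: 1111....1..11.
iteration 2: 1..1.......111
iteration 3: 1..........1..
iteration 4: ..............
all cells are . at iteration 4

yes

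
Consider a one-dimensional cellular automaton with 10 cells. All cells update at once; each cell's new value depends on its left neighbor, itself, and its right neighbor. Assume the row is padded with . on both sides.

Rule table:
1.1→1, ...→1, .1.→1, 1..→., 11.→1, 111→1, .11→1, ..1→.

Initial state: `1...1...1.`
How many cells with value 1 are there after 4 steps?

1.1.1.1.1.
111111111.
111111111.  (fixed point — unchanged through step 4)
count of 1: 9

9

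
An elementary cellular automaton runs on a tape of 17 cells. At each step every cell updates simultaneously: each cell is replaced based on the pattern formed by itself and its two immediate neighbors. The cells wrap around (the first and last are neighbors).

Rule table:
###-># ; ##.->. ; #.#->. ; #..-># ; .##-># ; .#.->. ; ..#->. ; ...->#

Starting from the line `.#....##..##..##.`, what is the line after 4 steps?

#...###########.#

step 1: ..###.#.#.#.#.#.#
step 2: #.##.............
step 3: ..#.############.
step 4: #...###########.#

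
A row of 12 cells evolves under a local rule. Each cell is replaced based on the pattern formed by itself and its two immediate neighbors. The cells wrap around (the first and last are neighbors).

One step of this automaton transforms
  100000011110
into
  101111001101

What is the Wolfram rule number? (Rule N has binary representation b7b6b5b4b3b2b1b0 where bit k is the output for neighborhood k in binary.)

165

position 8: 111 → 1  (bit 7 = 1)
position 10: 110 → 0  (bit 6 = 0)
position 11: 101 → 1  (bit 5 = 1)
position 1: 100 → 0  (bit 4 = 0)
position 7: 011 → 0  (bit 3 = 0)
position 0: 010 → 1  (bit 2 = 1)
position 6: 001 → 0  (bit 1 = 0)
position 2: 000 → 1  (bit 0 = 1)
bits b7..b0 = 10100101 = 165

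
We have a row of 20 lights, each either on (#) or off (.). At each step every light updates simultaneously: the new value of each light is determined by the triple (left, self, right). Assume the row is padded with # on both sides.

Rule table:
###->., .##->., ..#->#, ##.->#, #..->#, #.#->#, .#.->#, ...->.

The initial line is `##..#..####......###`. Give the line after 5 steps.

#.##..##.#.###..##..

.######...##....#...
#.....##.#.##..###.#
##...#.####.###..##.
.##.###...##..###.##
#.##..##.#.###..##..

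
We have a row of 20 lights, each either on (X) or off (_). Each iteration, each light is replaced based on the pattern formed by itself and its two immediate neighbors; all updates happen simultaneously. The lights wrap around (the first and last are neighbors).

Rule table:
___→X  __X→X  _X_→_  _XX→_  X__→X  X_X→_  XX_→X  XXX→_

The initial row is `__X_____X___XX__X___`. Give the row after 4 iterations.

X_____X___X___X_____

iteration 1: XX_XXXXX_XXX_XXX_XXX
iteration 2: _X_____X___X___X____
iteration 3: X_XXXXX_XXX_XXX_XXXX
iteration 4: X_____X___X___X_____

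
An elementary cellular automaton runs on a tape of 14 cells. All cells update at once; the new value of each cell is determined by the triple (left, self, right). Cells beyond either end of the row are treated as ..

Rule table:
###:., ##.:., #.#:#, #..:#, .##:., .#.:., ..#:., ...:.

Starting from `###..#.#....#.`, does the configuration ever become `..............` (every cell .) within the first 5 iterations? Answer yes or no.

...#..#.#....#
....#..#.#....
.....#..#.#...
......#..#.#..
.......#..#.#.
iteration 5 is .......#..#.#., still not uniform .

no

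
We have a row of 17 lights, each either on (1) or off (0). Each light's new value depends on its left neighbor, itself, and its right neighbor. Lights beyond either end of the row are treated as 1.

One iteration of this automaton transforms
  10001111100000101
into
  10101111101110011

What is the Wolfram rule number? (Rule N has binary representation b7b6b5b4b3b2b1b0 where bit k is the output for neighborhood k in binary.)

position 5: 111 → 1  (bit 7 = 1)
position 0: 110 → 1  (bit 6 = 1)
position 15: 101 → 1  (bit 5 = 1)
position 1: 100 → 0  (bit 4 = 0)
position 4: 011 → 1  (bit 3 = 1)
position 14: 010 → 0  (bit 2 = 0)
position 3: 001 → 0  (bit 1 = 0)
position 2: 000 → 1  (bit 0 = 1)
bits b7..b0 = 11101001 = 233

233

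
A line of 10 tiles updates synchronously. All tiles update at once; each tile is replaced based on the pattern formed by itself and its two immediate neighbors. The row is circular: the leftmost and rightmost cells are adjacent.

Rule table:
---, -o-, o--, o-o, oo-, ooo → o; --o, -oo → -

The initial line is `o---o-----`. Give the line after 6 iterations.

ooo-ooooo-
-ooo-ooooo
o-ooo-oooo
oo-ooo-ooo
ooo-ooo-oo
oooo-ooo-o

oooo-ooo-o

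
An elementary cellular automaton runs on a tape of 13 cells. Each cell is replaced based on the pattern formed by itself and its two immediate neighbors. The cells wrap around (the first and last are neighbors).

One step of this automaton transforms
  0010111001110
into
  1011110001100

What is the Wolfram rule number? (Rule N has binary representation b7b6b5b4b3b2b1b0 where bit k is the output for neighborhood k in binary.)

position 5: 111 → 1  (bit 7 = 1)
position 6: 110 → 0  (bit 6 = 0)
position 3: 101 → 1  (bit 5 = 1)
position 7: 100 → 0  (bit 4 = 0)
position 4: 011 → 1  (bit 3 = 1)
position 2: 010 → 1  (bit 2 = 1)
position 1: 001 → 0  (bit 1 = 0)
position 0: 000 → 1  (bit 0 = 1)
bits b7..b0 = 10101101 = 173

173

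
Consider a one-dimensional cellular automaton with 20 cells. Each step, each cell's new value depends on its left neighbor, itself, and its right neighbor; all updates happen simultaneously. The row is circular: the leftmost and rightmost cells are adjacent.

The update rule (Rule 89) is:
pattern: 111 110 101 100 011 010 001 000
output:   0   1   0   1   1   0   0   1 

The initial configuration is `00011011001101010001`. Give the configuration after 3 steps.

11011011101100001100
11011010101111101110
11011000001000101010

11011000001000101010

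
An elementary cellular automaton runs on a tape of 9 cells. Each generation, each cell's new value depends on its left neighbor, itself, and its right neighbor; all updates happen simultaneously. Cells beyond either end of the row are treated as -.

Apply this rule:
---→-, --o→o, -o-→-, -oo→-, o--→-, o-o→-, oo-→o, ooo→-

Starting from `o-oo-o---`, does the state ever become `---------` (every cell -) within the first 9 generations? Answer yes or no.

generation 1: ---o-----
generation 2: --o------
generation 3: -o-------
generation 4: o--------
generation 5: ---------
all cells are - at generation 5

yes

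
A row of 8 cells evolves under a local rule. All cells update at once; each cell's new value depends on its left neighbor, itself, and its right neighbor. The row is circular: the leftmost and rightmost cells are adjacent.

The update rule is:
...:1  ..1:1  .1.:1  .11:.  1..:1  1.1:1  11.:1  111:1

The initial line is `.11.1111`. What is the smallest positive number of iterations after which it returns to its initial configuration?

1.11.111
11.11.11
111.11.1
1111.11.
.1111.11
1.1111.1
11.1111.
.11.1111

8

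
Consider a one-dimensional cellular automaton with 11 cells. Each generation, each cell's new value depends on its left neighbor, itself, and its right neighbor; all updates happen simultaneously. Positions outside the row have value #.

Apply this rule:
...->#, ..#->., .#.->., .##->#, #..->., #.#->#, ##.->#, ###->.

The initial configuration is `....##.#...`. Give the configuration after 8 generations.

.##.###..#.
#####.#...#
....##..#.#
.##.##...##
######.#.#.
.....##.#.#
.###.###.##
##.###.###.

##.###.###.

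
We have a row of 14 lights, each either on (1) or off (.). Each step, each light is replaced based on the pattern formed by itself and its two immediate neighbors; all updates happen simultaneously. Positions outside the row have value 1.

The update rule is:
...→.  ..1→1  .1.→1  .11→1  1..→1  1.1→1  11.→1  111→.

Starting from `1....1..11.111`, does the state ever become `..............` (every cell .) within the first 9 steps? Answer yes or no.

yes

11..11111111..
.1111......111
11..11....11..
.111111..11111
11....1111....
.11..11..11..1
11111111111111
..............
all cells are . at step 8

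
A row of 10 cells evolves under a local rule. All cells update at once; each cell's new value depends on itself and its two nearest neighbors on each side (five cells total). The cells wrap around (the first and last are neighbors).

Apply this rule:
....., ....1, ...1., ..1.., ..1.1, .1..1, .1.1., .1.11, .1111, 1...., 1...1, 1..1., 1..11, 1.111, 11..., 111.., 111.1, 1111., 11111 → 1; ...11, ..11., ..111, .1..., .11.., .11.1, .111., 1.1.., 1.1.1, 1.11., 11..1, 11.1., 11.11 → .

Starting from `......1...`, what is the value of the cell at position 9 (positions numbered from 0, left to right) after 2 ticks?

1

tick 1: 1111111.11
tick 2: 1111111.11
position 9 holds 1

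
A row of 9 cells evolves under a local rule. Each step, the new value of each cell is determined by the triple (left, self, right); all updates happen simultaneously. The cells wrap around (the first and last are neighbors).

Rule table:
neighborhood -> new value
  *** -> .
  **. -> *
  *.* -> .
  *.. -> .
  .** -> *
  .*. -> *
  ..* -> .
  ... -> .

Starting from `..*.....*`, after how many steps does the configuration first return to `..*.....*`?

..*.....*

1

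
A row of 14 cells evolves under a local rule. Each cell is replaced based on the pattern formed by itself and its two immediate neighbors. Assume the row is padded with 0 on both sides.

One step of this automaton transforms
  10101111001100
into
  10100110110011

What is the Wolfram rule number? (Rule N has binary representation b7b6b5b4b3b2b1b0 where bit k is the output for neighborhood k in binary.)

151

position 5: 111 → 1  (bit 7 = 1)
position 7: 110 → 0  (bit 6 = 0)
position 1: 101 → 0  (bit 5 = 0)
position 8: 100 → 1  (bit 4 = 1)
position 4: 011 → 0  (bit 3 = 0)
position 0: 010 → 1  (bit 2 = 1)
position 9: 001 → 1  (bit 1 = 1)
position 13: 000 → 1  (bit 0 = 1)
bits b7..b0 = 10010111 = 151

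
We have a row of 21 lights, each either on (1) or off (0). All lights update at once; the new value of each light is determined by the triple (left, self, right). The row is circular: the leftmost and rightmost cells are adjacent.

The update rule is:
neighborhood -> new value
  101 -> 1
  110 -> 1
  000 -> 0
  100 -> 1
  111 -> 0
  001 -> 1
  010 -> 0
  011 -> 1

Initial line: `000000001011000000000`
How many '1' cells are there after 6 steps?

000000010111100000000
000000101100110000000
000001011111111000000
000010110000001100000
000101111000011110000
001011001100110011000
count of 1: 9

9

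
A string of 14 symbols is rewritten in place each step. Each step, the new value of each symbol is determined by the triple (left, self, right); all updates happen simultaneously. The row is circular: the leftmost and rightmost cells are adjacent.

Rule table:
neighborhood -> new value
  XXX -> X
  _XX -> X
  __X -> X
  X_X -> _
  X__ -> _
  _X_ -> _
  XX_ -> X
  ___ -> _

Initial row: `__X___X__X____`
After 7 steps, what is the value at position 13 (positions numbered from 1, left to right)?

_

_X___X__X_____
X___X__X______
___X__X______X
__X__X______X_
_X__X______X__
X__X______X___
__X______X___X
position 13 holds _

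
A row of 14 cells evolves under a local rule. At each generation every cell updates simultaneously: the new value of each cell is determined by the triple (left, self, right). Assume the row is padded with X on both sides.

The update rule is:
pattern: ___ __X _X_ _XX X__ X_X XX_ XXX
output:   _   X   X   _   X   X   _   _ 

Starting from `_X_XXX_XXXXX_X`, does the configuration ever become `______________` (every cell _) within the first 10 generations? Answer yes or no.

XXX___X_____X_
___X_XXX___XXX
X_XXX___X_X___
_X___X_XXXXX_X
XXX_XXX_____X_
___X___X___XXX
X_XXX_XXX_X___
_X___X___XXX_X
XXX_XXX_X___X_
___X___XXX_XXX
generation 10 is ___X___XXX_XXX, still not uniform _

no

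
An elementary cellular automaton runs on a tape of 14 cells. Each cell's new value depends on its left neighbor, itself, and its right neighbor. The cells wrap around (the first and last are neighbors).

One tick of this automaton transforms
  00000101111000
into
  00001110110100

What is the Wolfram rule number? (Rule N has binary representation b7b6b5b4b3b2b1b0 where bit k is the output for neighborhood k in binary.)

position 8: 111 → 1  (bit 7 = 1)
position 10: 110 → 0  (bit 6 = 0)
position 6: 101 → 1  (bit 5 = 1)
position 11: 100 → 1  (bit 4 = 1)
position 7: 011 → 0  (bit 3 = 0)
position 5: 010 → 1  (bit 2 = 1)
position 4: 001 → 1  (bit 1 = 1)
position 0: 000 → 0  (bit 0 = 0)
bits b7..b0 = 10110110 = 182

182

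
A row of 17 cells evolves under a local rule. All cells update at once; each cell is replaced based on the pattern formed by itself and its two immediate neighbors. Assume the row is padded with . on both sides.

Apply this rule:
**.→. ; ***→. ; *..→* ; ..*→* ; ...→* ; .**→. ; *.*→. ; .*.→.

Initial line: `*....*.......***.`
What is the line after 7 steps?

.****.*******...*
*............***.
.************...*
*............***.  (repeats step 2; period 2)
step 7: .************...*

.************...*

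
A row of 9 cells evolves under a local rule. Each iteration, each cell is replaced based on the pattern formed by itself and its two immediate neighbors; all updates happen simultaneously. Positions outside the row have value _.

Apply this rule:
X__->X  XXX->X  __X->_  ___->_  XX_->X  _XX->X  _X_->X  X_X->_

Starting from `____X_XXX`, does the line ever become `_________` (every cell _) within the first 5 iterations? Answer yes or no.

____X_XXX  (fixed point — unchanged through iteration 5)
iteration 5 is ____X_XXX, still not uniform _

no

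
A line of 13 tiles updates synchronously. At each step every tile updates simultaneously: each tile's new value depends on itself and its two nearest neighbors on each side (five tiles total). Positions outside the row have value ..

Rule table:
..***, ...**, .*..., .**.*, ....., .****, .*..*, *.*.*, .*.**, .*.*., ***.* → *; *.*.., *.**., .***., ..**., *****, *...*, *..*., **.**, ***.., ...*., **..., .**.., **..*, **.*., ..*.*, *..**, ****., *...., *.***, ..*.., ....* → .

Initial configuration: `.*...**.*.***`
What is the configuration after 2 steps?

..*.*.*.**...
...*****....*

...*****....*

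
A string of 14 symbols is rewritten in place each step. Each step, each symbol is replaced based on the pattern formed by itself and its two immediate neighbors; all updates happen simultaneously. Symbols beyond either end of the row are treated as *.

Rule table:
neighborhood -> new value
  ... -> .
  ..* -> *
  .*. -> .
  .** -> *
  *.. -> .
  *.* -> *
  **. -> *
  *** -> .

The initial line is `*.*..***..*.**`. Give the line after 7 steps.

.****...*.****

**..**.*.*.**.
.*.****.*.****
*.**..**.**...
****.******..*
...***....*.**
..**.*...*.**.
.****...*.****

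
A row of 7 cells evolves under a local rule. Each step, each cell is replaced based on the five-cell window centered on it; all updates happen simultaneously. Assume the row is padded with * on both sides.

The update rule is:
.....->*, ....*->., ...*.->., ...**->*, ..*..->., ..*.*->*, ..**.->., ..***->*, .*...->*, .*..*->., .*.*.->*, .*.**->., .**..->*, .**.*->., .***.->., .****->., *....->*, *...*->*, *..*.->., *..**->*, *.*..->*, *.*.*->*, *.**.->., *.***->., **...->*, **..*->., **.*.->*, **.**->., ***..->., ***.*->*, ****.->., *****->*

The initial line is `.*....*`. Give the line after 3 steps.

****.**
**.*...
.******

.******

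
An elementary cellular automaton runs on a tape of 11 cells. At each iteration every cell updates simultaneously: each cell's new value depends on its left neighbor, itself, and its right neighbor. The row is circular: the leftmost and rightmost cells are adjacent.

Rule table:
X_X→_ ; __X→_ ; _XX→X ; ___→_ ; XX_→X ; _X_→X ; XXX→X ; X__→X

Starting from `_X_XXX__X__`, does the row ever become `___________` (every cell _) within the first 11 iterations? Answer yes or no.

no

_X_XXXX_XX_
_X_XXXX_XXX
_X_XXXX_XXX  (fixed point — unchanged through iteration 11)
iteration 11 is _X_XXXX_XXX, still not uniform _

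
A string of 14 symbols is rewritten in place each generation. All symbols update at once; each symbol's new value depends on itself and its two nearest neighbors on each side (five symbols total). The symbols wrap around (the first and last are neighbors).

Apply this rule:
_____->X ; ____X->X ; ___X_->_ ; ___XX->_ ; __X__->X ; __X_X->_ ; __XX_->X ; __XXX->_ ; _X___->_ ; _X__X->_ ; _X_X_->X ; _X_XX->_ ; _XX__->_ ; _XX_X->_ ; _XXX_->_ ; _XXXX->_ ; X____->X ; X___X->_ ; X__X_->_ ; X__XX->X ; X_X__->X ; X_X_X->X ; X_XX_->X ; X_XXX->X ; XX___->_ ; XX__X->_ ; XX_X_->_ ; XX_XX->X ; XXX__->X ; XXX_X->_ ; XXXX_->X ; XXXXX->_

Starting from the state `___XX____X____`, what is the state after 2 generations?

generation 1: XX_X__XX_X_XXX
generation 2: X__X_XX__X_X__

X__X_XX__X_X__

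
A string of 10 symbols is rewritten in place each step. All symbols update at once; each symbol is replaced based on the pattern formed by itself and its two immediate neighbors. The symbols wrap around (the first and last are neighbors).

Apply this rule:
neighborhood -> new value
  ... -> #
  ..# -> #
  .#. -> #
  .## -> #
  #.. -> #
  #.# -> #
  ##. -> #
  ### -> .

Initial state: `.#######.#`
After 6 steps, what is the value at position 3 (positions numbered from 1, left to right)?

#

step 1: ##.....###
step 2: .#######..
step 3: ##.....###  (repeats step 1; period 2)
step 6: .#######..
position 3 holds #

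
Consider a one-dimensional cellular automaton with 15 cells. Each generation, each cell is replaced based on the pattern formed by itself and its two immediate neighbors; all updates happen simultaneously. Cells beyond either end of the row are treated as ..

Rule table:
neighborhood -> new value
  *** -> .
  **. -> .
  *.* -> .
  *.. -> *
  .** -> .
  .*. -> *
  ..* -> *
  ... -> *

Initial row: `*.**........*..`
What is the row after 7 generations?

....***********

*...***********
****...........
....***********
****...........  (repeats generation 2; period 2)
generation 7: ....***********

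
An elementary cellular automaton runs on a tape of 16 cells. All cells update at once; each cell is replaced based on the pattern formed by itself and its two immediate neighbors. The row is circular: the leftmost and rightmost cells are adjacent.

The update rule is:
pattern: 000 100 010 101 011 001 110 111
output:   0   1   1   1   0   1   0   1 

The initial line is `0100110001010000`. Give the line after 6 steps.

1111001011111000
0110111101110101
1001011010101111
0111100111110111
1011011011101010
1100100101011111

1100100101011111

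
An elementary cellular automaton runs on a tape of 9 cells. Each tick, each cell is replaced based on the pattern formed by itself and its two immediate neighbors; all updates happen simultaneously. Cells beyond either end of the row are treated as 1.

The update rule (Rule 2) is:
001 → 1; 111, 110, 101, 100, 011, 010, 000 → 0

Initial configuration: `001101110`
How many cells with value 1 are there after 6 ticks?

010000000
000000001
000000010
000000100
000001001
000010010
count of 1: 2

2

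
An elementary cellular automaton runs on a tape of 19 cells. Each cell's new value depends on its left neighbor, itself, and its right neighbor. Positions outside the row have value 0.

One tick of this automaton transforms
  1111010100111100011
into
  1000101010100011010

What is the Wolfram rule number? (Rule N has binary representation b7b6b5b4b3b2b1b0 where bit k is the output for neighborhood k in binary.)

position 1: 111 → 0  (bit 7 = 0)
position 3: 110 → 0  (bit 6 = 0)
position 4: 101 → 1  (bit 5 = 1)
position 8: 100 → 1  (bit 4 = 1)
position 0: 011 → 1  (bit 3 = 1)
position 5: 010 → 0  (bit 2 = 0)
position 9: 001 → 0  (bit 1 = 0)
position 15: 000 → 1  (bit 0 = 1)
bits b7..b0 = 00111001 = 57

57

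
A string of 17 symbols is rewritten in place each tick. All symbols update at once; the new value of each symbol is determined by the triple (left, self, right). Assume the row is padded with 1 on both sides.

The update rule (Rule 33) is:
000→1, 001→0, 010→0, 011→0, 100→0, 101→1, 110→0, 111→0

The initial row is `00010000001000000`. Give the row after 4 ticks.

01000111100011110
10010000001000001
00000111100011100
01110000001000000

01110000001000000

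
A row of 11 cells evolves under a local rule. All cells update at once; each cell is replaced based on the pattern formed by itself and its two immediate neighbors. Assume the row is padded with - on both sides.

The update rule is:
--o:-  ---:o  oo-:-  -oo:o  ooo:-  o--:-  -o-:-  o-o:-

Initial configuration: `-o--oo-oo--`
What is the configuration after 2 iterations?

----o--o--o
ooo--------

ooo--------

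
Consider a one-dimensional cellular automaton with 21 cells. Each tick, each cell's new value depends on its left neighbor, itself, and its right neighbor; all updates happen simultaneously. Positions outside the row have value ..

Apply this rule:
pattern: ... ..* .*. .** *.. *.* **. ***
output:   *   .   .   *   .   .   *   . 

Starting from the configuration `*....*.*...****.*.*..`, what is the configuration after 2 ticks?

*.**.***........***..

..**.....*.*..*.....*
*.**.***........***..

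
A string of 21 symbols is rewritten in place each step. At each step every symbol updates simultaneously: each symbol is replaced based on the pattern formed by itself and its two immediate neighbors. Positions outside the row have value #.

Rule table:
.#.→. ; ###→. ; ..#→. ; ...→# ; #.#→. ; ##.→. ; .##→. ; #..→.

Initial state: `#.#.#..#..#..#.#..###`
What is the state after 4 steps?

.###################.

.....................
.###################.
.....................  (repeats step 1; period 2)
step 4: .###################.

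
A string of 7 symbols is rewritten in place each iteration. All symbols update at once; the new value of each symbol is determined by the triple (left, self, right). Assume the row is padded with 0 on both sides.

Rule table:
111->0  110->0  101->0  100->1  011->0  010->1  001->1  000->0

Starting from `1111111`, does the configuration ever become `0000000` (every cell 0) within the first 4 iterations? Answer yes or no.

yes

iteration 1: 0000000
all cells are 0 at iteration 1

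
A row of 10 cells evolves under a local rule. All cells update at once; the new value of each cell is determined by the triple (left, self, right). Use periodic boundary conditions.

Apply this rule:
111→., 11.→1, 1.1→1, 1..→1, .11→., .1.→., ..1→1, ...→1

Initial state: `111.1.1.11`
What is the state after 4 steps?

..11.1.1..
11.11.1.11
.11.11.1..
1.11.11.11

1.11.11.11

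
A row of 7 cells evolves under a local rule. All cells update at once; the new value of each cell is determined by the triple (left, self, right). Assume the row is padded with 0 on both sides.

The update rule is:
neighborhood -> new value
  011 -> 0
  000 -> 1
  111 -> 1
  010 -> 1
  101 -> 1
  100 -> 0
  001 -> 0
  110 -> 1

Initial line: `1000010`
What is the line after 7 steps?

1010010

1011010
1101110
0110110
0011010
1001110
1000110
1010010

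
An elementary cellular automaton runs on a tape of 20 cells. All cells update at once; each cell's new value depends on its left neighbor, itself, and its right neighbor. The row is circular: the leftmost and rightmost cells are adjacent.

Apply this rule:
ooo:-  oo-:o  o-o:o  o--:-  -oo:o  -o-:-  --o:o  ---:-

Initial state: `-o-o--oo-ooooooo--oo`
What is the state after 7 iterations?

oo---o---o-ooo--oo-o

iteration 1: o-o--ooooo-----o-ooo
iteration 2: oo--oo---o----o-oo--
iteration 3: oo-ooo--o----o-ooo-o
iteration 4: -ooo-o-o----o-oo-ooo
iteration 5: oo-oo-o----o-ooooo-o
iteration 6: -ooooo----o-oo---ooo
iteration 7: oo---o---o-ooo--oo-o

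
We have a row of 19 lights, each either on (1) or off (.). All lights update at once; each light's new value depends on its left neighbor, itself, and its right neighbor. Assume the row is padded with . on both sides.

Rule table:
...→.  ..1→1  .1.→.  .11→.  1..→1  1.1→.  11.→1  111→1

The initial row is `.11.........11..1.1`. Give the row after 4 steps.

.1...11.1.......111

step 1: 1.11.......1.111...
step 2: ...11.....1...111..
step 3: ..1.11...1.1.1.111.
step 4: .1...11.1.......111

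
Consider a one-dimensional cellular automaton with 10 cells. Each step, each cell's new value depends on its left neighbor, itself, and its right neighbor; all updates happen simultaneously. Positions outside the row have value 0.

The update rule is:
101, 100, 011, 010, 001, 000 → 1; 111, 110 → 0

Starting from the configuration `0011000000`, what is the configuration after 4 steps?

1110111111
1001100000
1111011111
1000110000

1000110000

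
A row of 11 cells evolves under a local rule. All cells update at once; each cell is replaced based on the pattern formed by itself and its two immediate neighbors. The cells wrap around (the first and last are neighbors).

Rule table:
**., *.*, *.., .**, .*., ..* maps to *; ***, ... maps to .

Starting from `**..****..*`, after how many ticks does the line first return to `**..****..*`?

2

tick 1: .****..****
tick 2: **..****..*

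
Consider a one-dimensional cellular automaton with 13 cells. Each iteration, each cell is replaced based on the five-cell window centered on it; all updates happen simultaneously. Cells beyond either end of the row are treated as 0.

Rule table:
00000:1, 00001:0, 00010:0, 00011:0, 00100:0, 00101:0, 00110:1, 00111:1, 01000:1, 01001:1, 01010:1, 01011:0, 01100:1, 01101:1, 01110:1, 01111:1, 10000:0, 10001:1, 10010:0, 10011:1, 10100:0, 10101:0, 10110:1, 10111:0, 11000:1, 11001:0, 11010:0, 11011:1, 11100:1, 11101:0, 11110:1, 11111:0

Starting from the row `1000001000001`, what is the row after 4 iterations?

0101000101000
0010110010101
0000110001010
1100111100101

1100111100101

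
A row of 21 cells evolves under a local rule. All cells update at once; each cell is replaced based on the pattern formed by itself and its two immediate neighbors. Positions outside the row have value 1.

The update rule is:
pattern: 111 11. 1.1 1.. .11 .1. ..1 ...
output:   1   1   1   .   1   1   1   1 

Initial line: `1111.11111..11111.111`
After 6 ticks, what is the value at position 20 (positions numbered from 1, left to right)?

1111111111.1111111111
111111111111111111111
111111111111111111111  (fixed point — unchanged through tick 6)
position 20 holds 1

1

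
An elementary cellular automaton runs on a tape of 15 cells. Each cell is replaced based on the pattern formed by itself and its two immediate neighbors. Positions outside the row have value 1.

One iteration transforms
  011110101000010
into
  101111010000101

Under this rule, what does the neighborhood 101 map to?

1

At position 0 the neighborhood is 101; the next row has 1 there.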